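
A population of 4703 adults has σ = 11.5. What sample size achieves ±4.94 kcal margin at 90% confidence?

Without FPC: n₀ = (1.645×11.5/4.94)² = 14.665. With FPC: n = n₀N/(n₀+N-1) = 14.6 → n = 15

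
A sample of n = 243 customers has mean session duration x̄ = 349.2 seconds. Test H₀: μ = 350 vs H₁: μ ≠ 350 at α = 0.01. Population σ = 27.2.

z = (x̄ - μ₀)/(σ/√n) = (349.2 - 350)/(27.2/√243) = -0.458. Critical value: ±2.576. Since |-0.458| ≤ 2.576, Fail to reject H₀.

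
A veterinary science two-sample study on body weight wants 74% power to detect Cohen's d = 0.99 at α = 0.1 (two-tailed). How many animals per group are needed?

z_{α/2} = 1.645, z_β = Φ⁻¹(0.74) = 0.643. For large effect (d = 0.99): n per group = 2(z_{α/2} + z_β)²/d² = 2(1.645 + 0.643)²/0.99² = 10.7 → 11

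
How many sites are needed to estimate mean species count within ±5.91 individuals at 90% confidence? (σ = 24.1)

n = (z*σ/E)² = (1.645×24.1/5.91)² = 45.0 → n = 45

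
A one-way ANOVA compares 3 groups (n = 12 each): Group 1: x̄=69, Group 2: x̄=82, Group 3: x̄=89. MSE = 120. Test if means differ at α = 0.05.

Grand mean = 80.0. SS_between = 2472.0, MS_between = 1236.0. F = 10.3, F_crit ≈ 3.285. Reject H₀.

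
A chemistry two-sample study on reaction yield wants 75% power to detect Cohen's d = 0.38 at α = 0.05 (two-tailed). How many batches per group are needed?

z_{α/2} = 1.96, z_β = Φ⁻¹(0.75) = 0.674. For small effect (d = 0.38): n per group = 2(z_{α/2} + z_β)²/d² = 2(1.96 + 0.674)²/0.38² = 96.1 → 97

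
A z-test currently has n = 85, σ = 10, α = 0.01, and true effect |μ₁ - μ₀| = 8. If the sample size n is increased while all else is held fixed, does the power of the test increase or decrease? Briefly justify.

Power increases: a larger n shrinks the standard error σ/√n, moving the sampling distribution under H₁ further from the critical value.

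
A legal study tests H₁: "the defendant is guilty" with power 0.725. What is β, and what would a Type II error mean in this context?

β = 1 - power = 1 - 0.725 = 0.275. A Type II error is failing to reject H₀ when H₀ is false (false negative) — here, failing to conclude that the defendant is guilty when in fact it is true. Consequence: acquitting a guilty person.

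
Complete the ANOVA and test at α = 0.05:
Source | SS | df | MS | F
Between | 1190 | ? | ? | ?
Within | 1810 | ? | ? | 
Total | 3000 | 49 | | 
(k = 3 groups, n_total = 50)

df_between = 2, df_within = 47. MS_between = 595.0, MS_within = 38.51. F = 15.45, F_crit ≈ 3.195. Reject H₀.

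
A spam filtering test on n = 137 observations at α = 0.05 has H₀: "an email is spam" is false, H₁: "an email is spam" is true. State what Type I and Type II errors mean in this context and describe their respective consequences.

Type I (false positive): concluding that an email is spam when it is not — a legitimate email is sent to the spam folder and the user misses it. Type II (false negative): failing to conclude that an email is spam when it is — a spam email lands in the inbox. Which is costlier depends on domain priorities and is a judgement call rather than a statistical fact.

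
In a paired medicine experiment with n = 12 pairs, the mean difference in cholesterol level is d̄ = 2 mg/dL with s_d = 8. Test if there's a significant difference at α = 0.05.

t = d̄/(s_d/√n) = 2/(8/√12) = 0.866. df = 11, critical t = ±2.201. Fail to reject H₀.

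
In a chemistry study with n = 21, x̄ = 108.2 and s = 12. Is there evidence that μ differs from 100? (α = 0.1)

t = (x̄ - μ₀)/(s/√n) = (108.2 - 100)/(12/√21) = 3.131. df = 20, critical t = ±1.725. Reject H₀.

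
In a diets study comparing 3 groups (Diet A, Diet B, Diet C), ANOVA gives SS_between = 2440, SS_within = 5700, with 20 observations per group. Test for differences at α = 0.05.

df_between = 2, df_within = 57. F = MS_between/MS_within = 1220.0/100.0 = 12.2. F_crit ≈ 3.159. Reject H₀. At least one mean differs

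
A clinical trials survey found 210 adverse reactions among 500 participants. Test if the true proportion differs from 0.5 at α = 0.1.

p̂ = 0.42, p₀ = 0.5. z = (p̂ - p₀)/√(p₀(1-p₀)/n) = -3.578. Critical: ±1.645. Reject H₀.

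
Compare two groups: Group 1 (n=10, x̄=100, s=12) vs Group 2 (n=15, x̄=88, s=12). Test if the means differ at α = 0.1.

Pooled sp = 12.0. t = 2.449, df = 23. Critical t = ±1.714. Reject H₀.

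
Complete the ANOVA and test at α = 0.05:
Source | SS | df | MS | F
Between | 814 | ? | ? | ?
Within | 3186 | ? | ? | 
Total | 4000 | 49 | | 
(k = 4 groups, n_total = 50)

df_between = 3, df_within = 46. MS_between = 271.33, MS_within = 69.26. F = 3.918, F_crit ≈ 2.807. Reject H₀.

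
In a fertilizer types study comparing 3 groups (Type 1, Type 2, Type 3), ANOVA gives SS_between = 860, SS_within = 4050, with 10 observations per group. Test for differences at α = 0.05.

df_between = 2, df_within = 27. F = MS_between/MS_within = 430.0/150.0 = 2.867. F_crit ≈ 3.354. Fail to reject H₀.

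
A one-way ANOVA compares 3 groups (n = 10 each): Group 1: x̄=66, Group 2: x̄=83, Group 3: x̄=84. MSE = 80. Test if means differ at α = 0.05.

Grand mean = 77.67. SS_between = 2046.67, MS_between = 1023.33. F = 12.792, F_crit ≈ 3.354. Reject H₀.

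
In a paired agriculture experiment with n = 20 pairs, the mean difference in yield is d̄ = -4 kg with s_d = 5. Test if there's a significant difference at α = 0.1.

t = d̄/(s_d/√n) = -4/(5/√20) = -3.578. df = 19, critical t = ±1.729. Reject H₀.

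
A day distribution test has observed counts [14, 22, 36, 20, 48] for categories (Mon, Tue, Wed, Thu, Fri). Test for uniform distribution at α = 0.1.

Expected = 28 each. χ² = Σ(O-E)²/E = 27.143. df = 4, critical value = 7.779. Reject H₀.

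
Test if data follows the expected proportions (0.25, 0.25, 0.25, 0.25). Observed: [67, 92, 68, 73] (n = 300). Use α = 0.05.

Expected: [75.0, 75.0, 75.0, 75.0]. χ² = 5.413. df = 3, critical = 7.815. Fail to reject H₀.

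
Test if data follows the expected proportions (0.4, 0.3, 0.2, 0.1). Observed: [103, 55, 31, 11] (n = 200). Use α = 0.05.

Expected: [80.0, 60.0, 40.0, 20.0]. χ² = 13.104. df = 3, critical = 7.815. Reject H₀.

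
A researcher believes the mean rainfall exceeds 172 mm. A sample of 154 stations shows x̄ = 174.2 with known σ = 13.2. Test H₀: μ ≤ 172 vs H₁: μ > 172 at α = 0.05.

z = 2.068. Critical value: 1.645. Reject H₀.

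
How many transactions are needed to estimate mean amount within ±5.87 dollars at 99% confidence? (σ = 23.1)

n = (z*σ/E)² = (2.576×23.1/5.87)² = 102.8 → n = 103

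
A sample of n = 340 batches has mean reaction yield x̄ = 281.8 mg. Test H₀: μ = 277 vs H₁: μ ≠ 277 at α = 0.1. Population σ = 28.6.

z = (x̄ - μ₀)/(σ/√n) = (281.8 - 277)/(28.6/√340) = 3.095. Critical value: ±1.645. Since |3.095| > 1.645, Reject H₀.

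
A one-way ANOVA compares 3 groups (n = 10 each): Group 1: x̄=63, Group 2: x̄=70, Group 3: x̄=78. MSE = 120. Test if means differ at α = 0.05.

Grand mean = 70.33. SS_between = 1126.67, MS_between = 563.33. F = 4.694, F_crit ≈ 3.354. Reject H₀.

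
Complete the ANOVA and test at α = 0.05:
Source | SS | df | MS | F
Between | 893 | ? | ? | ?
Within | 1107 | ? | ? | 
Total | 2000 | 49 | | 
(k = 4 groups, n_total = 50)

df_between = 3, df_within = 46. MS_between = 297.67, MS_within = 24.07. F = 12.369, F_crit ≈ 2.807. Reject H₀.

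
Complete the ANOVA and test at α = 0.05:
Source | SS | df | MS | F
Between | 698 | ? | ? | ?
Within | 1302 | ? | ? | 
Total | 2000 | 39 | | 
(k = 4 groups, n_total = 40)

df_between = 3, df_within = 36. MS_between = 232.67, MS_within = 36.17. F = 6.433, F_crit ≈ 2.866. Reject H₀.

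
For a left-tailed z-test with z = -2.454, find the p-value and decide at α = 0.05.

p = P(Z < -2.454) = Φ(-2.454) ≈ 0.0071. Since p < 0.05, reject H₀ (significant) at α = 0.05.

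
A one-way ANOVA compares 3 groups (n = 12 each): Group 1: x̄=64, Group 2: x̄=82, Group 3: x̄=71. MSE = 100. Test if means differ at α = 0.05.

Grand mean = 72.33. SS_between = 1976.0, MS_between = 988.0. F = 9.88, F_crit ≈ 3.285. Reject H₀.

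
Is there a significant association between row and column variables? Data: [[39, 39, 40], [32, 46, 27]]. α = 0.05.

χ² = 3.041. df = 2, critical = 5.991. Fail to reject H₀. No evidence of dependence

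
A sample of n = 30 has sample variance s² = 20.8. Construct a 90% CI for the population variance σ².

df = 29. χ²_{0.05} = 42.557, χ²_{0.95} = 17.708. CI for σ² = ((n-1)s²/χ²_{α/2}, (n-1)s²/χ²_{1-α/2}) = (29·20.8/42.557, 29·20.8/17.708) = (14.17, 34.06)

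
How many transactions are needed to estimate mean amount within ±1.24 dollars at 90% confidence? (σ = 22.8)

n = (z*σ/E)² = (1.645×22.8/1.24)² = 914.9 → n = 915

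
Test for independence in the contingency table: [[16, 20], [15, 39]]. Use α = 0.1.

χ² = 2.657. df = 1, critical = 2.706. Fail to reject H₀. No evidence of dependence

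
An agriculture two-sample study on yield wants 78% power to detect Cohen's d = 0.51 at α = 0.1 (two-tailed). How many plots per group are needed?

z_{α/2} = 1.645, z_β = Φ⁻¹(0.78) = 0.772. For medium effect (d = 0.51): n per group = 2(z_{α/2} + z_β)²/d² = 2(1.645 + 0.772)²/0.51² = 44.9 → 45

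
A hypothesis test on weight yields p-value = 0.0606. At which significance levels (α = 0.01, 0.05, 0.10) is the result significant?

p = 0.0606. Significant at: α = 0.1.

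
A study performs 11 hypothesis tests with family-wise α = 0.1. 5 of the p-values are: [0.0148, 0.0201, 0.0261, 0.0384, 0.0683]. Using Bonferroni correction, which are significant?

Bonferroni α = 0.1/11 = 0.00909. None of the given p-values are significant.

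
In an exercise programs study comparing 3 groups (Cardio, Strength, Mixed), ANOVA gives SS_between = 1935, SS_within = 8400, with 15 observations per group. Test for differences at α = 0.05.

df_between = 2, df_within = 42. F = MS_between/MS_within = 967.5/200.0 = 4.838. F_crit ≈ 3.22. Reject H₀. At least one mean differs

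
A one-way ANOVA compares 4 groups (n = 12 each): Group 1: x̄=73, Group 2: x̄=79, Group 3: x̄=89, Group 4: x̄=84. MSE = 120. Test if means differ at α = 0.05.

Grand mean = 81.25. SS_between = 1689.0, MS_between = 563.0. F = 4.692, F_crit ≈ 2.816. Reject H₀.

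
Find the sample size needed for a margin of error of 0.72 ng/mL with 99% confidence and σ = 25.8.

n = (z*σ/E)² = (2.576×25.8/0.72)² = 8520.5 → n = 8521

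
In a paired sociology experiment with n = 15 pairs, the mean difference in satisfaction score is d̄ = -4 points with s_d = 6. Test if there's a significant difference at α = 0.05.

t = d̄/(s_d/√n) = -4/(6/√15) = -2.582. df = 14, critical t = ±2.145. Reject H₀.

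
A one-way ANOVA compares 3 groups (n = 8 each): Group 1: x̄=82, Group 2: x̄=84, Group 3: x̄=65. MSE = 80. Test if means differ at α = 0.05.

Grand mean = 77.0. SS_between = 1744.0, MS_between = 872.0. F = 10.9, F_crit ≈ 3.467. Reject H₀.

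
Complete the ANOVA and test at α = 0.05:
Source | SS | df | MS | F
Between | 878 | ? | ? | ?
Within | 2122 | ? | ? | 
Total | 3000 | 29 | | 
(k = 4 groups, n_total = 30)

df_between = 3, df_within = 26. MS_between = 292.67, MS_within = 81.62. F = 3.586, F_crit ≈ 2.975. Reject H₀.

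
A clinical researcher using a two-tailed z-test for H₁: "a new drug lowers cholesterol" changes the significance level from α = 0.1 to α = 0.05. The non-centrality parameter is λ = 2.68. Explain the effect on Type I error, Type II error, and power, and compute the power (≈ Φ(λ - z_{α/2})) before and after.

Decreasing α from 0.1 to 0.05:
• Type I error rate decreases (α is the Type I rate by definition).
• Critical value moves from z_{α/2} = 1.645 to 1.96, so power = Φ(λ - z_{α/2}) goes from Φ(2.68 - 1.645) = 0.85 to Φ(2.68 - 1.96) = 0.764.
• Type II error rate β = 1 - power therefore increases (0.15 → 0.236).
Appropriate when false positives are costly — here, approving an ineffective drug — patients take a useless medication and may skip effective alternatives.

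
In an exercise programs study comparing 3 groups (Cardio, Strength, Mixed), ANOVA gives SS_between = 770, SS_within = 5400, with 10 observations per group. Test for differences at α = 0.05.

df_between = 2, df_within = 27. F = MS_between/MS_within = 385.0/200.0 = 1.925. F_crit ≈ 3.354. Fail to reject H₀.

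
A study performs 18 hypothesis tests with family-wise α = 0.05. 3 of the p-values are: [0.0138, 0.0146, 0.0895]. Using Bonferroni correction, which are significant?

Bonferroni α = 0.05/18 = 0.00278. None of the given p-values are significant.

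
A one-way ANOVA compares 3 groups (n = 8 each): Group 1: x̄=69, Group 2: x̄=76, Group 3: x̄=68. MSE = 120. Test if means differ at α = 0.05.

Grand mean = 71.0. SS_between = 304.0, MS_between = 152.0. F = 1.267, F_crit ≈ 3.467. Fail to reject H₀.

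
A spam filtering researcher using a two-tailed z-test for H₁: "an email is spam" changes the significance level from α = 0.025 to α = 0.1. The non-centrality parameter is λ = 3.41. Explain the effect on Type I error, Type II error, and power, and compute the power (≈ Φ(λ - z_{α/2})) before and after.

Increasing α from 0.025 to 0.1:
• Type I error rate increases (α is the Type I rate by definition).
• Critical value moves from z_{α/2} = 2.241 to 1.645, so power = Φ(λ - z_{α/2}) goes from Φ(3.41 - 2.241) = 0.879 to Φ(3.41 - 1.645) = 0.961.
• Type II error rate β = 1 - power therefore decreases (0.121 → 0.039).
Appropriate when false negatives are costly — here, a spam email lands in the inbox.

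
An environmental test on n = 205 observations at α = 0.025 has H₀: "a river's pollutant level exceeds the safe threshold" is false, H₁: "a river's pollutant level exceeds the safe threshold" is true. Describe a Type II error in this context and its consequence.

Type II error: failing to reject H₀ when it is false — concluding that a river's pollutant level exceeds the safe threshold is not supported when in fact it is. Consequence: allowing unsafe pollution to continue.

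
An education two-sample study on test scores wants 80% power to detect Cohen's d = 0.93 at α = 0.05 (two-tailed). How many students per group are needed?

z_{α/2} = 1.96, z_β = Φ⁻¹(0.8) = 0.842. For large effect (d = 0.93): n per group = 2(z_{α/2} + z_β)²/d² = 2(1.96 + 0.842)²/0.93² = 18.2 → 19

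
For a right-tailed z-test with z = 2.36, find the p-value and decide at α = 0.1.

p = P(Z > 2.36) = 1 - Φ(2.36) ≈ 0.0091. Since p < 0.1, reject H₀ (significant) at α = 0.1.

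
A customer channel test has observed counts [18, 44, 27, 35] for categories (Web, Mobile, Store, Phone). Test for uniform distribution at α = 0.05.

Expected = 31 each. χ² = Σ(O-E)²/E = 11.935. df = 3, critical value = 7.815. Reject H₀.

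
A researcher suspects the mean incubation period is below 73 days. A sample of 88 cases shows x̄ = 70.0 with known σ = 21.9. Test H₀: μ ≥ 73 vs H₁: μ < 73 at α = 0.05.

z = -1.285. Critical value: -1.645. Fail to reject H₀.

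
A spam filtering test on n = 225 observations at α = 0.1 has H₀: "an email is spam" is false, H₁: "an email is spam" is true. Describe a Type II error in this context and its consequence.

Type II error: failing to reject H₀ when it is false — concluding that an email is spam is not supported when in fact it is. Consequence: a spam email lands in the inbox.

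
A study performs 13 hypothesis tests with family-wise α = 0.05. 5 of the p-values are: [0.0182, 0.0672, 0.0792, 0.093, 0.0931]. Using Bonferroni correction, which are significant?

Bonferroni α = 0.05/13 = 0.00385. None of the given p-values are significant.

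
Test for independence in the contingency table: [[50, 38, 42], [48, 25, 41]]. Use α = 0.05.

χ² = 1.694. df = 2, critical = 5.991. Fail to reject H₀. No evidence of dependence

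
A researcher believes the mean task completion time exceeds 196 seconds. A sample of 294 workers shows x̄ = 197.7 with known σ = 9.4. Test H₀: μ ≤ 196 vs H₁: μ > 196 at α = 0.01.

z = 3.101. Critical value: 2.33. Reject H₀.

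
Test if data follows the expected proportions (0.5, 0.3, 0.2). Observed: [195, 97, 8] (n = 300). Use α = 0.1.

Expected: [150.0, 90.0, 60.0]. χ² = 59.111. df = 2, critical = 4.605. Reject H₀.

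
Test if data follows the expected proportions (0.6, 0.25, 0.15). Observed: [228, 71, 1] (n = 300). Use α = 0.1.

Expected: [180.0, 75.0, 45.0]. χ² = 56.036. df = 2, critical = 4.605. Reject H₀.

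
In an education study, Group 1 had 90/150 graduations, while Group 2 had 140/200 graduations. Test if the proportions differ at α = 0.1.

p̂₁ = 0.6, p̂₂ = 0.7, pooled p̂ = 0.657. z = -1.95. Critical: ±1.645. Reject H₀.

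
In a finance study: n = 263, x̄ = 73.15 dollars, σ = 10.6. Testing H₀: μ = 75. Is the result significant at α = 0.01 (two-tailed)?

z = (73.15 - 75)/(10.6/√263) = -2.83. Since |z| > 2.576, significant at α = 0.01.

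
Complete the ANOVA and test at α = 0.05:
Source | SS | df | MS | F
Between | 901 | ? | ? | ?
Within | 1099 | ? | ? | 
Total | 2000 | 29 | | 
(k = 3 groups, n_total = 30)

df_between = 2, df_within = 27. MS_between = 450.5, MS_within = 40.7. F = 11.068, F_crit ≈ 3.354. Reject H₀.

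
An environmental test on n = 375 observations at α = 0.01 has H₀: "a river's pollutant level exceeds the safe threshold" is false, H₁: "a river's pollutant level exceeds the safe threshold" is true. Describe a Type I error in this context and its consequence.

Type I error: rejecting H₀ when it is true — concluding that a river's pollutant level exceeds the safe threshold when in fact it is not. Consequence: shutting down a compliant factory unnecessarily.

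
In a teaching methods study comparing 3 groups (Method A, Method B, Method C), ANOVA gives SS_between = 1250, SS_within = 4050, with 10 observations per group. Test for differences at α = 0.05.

df_between = 2, df_within = 27. F = MS_between/MS_within = 625.0/150.0 = 4.167. F_crit ≈ 3.354. Reject H₀. At least one mean differs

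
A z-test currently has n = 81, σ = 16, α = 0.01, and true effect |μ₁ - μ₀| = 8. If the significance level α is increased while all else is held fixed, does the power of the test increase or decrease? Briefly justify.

Power increases: a larger α lowers the critical value, so more of the H₁ sampling distribution falls in the rejection region.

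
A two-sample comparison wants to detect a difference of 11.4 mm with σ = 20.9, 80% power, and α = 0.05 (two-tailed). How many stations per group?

n per group = 2(z_α/2 + z_β)²σ²/d² = 2×(1.96 + 0.84)²×20.9²/11.4² = 52.7 → n = 53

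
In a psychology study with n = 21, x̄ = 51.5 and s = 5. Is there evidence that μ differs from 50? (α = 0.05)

t = (x̄ - μ₀)/(s/√n) = (51.5 - 50)/(5/√21) = 1.375. df = 20, critical t = ±2.086. Fail to reject H₀.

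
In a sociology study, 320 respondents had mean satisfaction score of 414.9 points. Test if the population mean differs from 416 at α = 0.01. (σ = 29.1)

z = (x̄ - μ₀)/(σ/√n) = (414.9 - 416)/(29.1/√320) = -0.676. Critical value: ±2.576. Since |-0.676| ≤ 2.576, Fail to reject H₀.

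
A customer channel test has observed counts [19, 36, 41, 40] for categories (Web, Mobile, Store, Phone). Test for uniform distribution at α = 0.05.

Expected = 34 each. χ² = Σ(O-E)²/E = 9.235. df = 3, critical value = 7.815. Reject H₀.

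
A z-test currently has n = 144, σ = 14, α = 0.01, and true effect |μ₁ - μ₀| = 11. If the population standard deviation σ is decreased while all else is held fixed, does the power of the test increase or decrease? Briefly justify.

Power increases: a smaller σ shrinks the standard error σ/√n, moving the sampling distribution under H₁ further from the critical value.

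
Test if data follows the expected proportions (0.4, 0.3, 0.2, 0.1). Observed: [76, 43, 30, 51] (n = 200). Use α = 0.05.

Expected: [80.0, 60.0, 40.0, 20.0]. χ² = 55.567. df = 3, critical = 7.815. Reject H₀.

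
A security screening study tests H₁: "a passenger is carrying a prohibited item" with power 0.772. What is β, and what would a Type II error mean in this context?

β = 1 - power = 1 - 0.772 = 0.228. A Type II error is failing to reject H₀ when H₀ is false (false negative) — here, failing to conclude that a passenger is carrying a prohibited item when in fact it is true. Consequence: letting a prohibited item through — security breach.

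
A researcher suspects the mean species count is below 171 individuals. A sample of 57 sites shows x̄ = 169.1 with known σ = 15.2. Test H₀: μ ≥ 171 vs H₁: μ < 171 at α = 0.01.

z = -0.944. Critical value: -2.33. Fail to reject H₀.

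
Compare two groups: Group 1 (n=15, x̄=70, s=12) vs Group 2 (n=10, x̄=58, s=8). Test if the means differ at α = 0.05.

Pooled sp = 10.62. t = 2.769, df = 23. Critical t = ±2.069. Reject H₀.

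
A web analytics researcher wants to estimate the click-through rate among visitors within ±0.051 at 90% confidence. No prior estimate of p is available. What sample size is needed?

Conservative approach: use p = 0.5 (maximizes p(1-p) = 0.25). n = z²(0.25)/E² = 1.645²×0.25/0.051² = 260.1 → n = 261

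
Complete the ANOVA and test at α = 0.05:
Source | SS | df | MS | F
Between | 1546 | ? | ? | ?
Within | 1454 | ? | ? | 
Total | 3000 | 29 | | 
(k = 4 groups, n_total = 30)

df_between = 3, df_within = 26. MS_between = 515.33, MS_within = 55.92. F = 9.215, F_crit ≈ 2.975. Reject H₀.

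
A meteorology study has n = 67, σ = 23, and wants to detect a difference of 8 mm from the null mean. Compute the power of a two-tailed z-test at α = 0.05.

SE = σ/√n = 23/√67 = 2.81. Non-centrality λ = d/SE = 8/2.81 = 2.847. Power ≈ Φ(λ - z_{α/2}) = Φ(2.847 - 1.96) = Φ(0.887) = 0.812.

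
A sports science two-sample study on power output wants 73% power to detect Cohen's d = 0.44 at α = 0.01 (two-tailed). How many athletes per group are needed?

z_{α/2} = 2.576, z_β = Φ⁻¹(0.73) = 0.613. For small effect (d = 0.44): n per group = 2(z_{α/2} + z_β)²/d² = 2(2.576 + 0.613)²/0.44² = 105.1 → 106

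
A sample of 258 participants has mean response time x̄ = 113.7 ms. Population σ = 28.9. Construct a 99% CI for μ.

CI = x̄ ± z*(σ/√n) = 113.7 ± 2.576(28.9/√258) = 113.7 ± 4.63 = (109.07, 118.33)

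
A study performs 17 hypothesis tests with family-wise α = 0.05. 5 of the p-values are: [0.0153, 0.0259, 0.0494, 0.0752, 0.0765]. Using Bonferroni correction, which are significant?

Bonferroni α = 0.05/17 = 0.00294. None of the given p-values are significant.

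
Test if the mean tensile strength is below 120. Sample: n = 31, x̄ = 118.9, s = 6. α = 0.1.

t = (118.9 - 120)/(6/√31) = -1.021, df = 30. Critical t = -1.31. Fail to reject H₀.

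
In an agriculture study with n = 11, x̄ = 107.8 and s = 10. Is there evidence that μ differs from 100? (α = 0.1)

t = (x̄ - μ₀)/(s/√n) = (107.8 - 100)/(10/√11) = 2.587. df = 10, critical t = ±1.812. Reject H₀.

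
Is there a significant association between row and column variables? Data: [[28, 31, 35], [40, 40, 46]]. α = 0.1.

χ² = 0.1. df = 2, critical = 4.605. Fail to reject H₀. No evidence of dependence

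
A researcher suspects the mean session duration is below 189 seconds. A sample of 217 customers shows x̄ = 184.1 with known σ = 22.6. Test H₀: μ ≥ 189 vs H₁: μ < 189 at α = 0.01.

z = -3.194. Critical value: -2.33. Reject H₀.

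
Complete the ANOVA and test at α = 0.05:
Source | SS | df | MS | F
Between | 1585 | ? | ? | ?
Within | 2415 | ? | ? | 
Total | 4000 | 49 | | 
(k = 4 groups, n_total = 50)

df_between = 3, df_within = 46. MS_between = 528.33, MS_within = 52.5. F = 10.063, F_crit ≈ 2.807. Reject H₀.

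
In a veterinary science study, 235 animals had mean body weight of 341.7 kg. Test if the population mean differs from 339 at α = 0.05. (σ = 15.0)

z = (x̄ - μ₀)/(σ/√n) = (341.7 - 339)/(15.0/√235) = 2.759. Critical value: ±1.96. Since |2.759| > 1.96, Reject H₀.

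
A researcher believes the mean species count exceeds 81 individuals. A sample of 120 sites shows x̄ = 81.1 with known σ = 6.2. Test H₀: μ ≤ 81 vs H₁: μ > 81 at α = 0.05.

z = 0.177. Critical value: 1.645. Fail to reject H₀.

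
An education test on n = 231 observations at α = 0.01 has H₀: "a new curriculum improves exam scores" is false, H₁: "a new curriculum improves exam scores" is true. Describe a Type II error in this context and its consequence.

Type II error: failing to reject H₀ when it is false — concluding that a new curriculum improves exam scores is not supported when in fact it is. Consequence: keeping the old curriculum when the new one would have helped students.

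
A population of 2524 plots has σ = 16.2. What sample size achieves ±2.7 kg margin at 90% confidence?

Without FPC: n₀ = (1.645×16.2/2.7)² = 97.417. With FPC: n = n₀N/(n₀+N-1) = 93.8 → n = 94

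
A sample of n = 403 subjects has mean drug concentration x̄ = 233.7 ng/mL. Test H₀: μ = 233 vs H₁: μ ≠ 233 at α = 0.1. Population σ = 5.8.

z = (x̄ - μ₀)/(σ/√n) = (233.7 - 233)/(5.8/√403) = 2.423. Critical value: ±1.645. Since |2.423| > 1.645, Reject H₀.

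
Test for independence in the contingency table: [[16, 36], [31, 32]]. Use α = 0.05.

χ² = 4.007. df = 1, critical = 3.841. Reject H₀. Variables are dependent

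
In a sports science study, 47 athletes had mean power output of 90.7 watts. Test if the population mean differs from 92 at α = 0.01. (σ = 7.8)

z = (x̄ - μ₀)/(σ/√n) = (90.7 - 92)/(7.8/√47) = -1.143. Critical value: ±2.576. Since |-1.143| ≤ 2.576, Fail to reject H₀.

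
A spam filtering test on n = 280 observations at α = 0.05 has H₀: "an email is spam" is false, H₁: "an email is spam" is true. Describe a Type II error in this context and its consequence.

Type II error: failing to reject H₀ when it is false — concluding that an email is spam is not supported when in fact it is. Consequence: a spam email lands in the inbox.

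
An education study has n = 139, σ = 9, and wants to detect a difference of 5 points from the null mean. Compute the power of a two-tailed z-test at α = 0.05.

SE = σ/√n = 9/√139 = 0.763. Non-centrality λ = d/SE = 5/0.763 = 6.55. Power ≈ Φ(λ - z_{α/2}) = Φ(6.55 - 1.96) = Φ(4.59) = 1.0.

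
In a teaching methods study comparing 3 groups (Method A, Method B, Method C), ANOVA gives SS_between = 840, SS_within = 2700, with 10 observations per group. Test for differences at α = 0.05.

df_between = 2, df_within = 27. F = MS_between/MS_within = 420.0/100.0 = 4.2. F_crit ≈ 3.354. Reject H₀. At least one mean differs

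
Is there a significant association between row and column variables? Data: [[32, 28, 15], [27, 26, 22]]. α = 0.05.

χ² = 1.822. df = 2, critical = 5.991. Fail to reject H₀. No evidence of dependence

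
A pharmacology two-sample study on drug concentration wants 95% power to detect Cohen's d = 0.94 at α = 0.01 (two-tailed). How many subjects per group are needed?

z_{α/2} = 2.576, z_β = Φ⁻¹(0.95) = 1.645. For large effect (d = 0.94): n per group = 2(z_{α/2} + z_β)²/d² = 2(2.576 + 1.645)²/0.94² = 40.3 → 41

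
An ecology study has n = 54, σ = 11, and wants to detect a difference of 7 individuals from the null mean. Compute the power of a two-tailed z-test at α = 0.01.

SE = σ/√n = 11/√54 = 1.497. Non-centrality λ = d/SE = 7/1.497 = 4.676. Power ≈ Φ(λ - z_{α/2}) = Φ(4.676 - 2.576) = Φ(2.1) = 0.982.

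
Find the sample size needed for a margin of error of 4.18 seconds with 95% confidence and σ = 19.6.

n = (z*σ/E)² = (1.96×19.6/4.18)² = 84.5 → n = 85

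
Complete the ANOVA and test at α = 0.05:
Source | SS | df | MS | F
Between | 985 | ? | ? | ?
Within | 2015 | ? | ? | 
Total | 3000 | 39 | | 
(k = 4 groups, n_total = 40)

df_between = 3, df_within = 36. MS_between = 328.33, MS_within = 55.97. F = 5.866, F_crit ≈ 2.866. Reject H₀.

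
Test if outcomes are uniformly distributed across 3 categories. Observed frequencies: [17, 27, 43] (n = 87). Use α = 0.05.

Expected = 29 each. χ² = Σ(O-E)²/E = 11.862. df = 2, critical value = 5.991. Reject H₀.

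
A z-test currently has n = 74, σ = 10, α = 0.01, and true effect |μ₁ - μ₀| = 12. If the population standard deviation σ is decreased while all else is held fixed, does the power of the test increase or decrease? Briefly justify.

Power increases: a smaller σ shrinks the standard error σ/√n, moving the sampling distribution under H₁ further from the critical value.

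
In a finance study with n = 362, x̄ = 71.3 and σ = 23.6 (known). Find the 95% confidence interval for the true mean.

CI = x̄ ± z*(σ/√n) = 71.3 ± 1.96(23.6/√362) = 71.3 ± 2.43 = (68.87, 73.73)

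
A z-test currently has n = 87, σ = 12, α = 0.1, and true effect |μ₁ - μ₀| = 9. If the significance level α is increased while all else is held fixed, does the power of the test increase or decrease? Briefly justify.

Power increases: a larger α lowers the critical value, so more of the H₁ sampling distribution falls in the rejection region.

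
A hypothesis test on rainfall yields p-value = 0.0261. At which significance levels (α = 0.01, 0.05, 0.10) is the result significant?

p = 0.0261. Significant at: α = 0.05, 0.1.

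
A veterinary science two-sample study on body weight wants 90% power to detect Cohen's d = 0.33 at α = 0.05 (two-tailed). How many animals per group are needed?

z_{α/2} = 1.96, z_β = Φ⁻¹(0.9) = 1.282. For small effect (d = 0.33): n per group = 2(z_{α/2} + z_β)²/d² = 2(1.96 + 1.282)²/0.33² = 193.03 → 194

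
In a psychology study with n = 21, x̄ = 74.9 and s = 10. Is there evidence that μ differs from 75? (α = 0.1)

t = (x̄ - μ₀)/(s/√n) = (74.9 - 75)/(10/√21) = -0.046. df = 20, critical t = ±1.725. Fail to reject H₀.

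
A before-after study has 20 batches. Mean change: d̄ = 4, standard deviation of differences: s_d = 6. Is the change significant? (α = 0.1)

t = d̄/(s_d/√n) = 4/(6/√20) = 2.981. df = 19, critical t = ±1.729. Reject H₀.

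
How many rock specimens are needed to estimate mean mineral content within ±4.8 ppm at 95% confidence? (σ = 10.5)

n = (z*σ/E)² = (1.96×10.5/4.8)² = 18.4 → n = 19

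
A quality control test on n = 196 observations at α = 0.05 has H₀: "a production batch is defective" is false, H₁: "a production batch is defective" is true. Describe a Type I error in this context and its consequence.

Type I error: rejecting H₀ when it is true — concluding that a production batch is defective when in fact it is not. Consequence: scrapping a good batch — wasted material and cost for no reason.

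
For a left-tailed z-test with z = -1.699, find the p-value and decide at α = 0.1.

p = P(Z < -1.699) = Φ(-1.699) ≈ 0.0447. Since p < 0.1, reject H₀ (significant) at α = 0.1.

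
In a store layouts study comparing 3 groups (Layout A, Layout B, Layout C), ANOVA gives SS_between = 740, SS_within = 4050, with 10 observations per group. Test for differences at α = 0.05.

df_between = 2, df_within = 27. F = MS_between/MS_within = 370.0/150.0 = 2.467. F_crit ≈ 3.354. Fail to reject H₀.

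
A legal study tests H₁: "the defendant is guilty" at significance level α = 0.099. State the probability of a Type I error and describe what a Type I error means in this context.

P(Type I error) = α = 0.099. A Type I error is rejecting H₀ when H₀ is actually true (false positive) — here, concluding that the defendant is guilty when in fact this is not the case. Consequence: convicting an innocent person.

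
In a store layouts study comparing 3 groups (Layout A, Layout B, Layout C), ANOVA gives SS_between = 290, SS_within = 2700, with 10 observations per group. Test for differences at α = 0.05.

df_between = 2, df_within = 27. F = MS_between/MS_within = 145.0/100.0 = 1.45. F_crit ≈ 3.354. Fail to reject H₀.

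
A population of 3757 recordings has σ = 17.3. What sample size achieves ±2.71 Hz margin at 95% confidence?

Without FPC: n₀ = (1.96×17.3/2.71)² = 156.555. With FPC: n = n₀N/(n₀+N-1) = 150.3 → n = 151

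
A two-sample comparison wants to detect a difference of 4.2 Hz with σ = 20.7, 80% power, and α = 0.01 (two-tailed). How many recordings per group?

n per group = 2(z_α/2 + z_β)²σ²/d² = 2×(2.576 + 0.84)²×20.7²/4.2² = 566.9 → n = 567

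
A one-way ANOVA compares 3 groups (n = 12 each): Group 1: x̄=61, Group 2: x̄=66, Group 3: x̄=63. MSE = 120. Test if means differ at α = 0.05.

Grand mean = 63.33. SS_between = 152.0, MS_between = 76.0. F = 0.633, F_crit ≈ 3.285. Fail to reject H₀.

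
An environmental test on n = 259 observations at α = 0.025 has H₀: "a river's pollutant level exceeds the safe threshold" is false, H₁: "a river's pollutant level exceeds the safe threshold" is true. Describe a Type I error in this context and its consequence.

Type I error: rejecting H₀ when it is true — concluding that a river's pollutant level exceeds the safe threshold when in fact it is not. Consequence: shutting down a compliant factory unnecessarily.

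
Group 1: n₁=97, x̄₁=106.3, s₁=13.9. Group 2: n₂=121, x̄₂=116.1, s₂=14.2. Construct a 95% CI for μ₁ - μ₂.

Difference = -9.8. SE = √(13.9²/97 + 14.2²/121) = 1.913. CI = (-13.55, -6.05)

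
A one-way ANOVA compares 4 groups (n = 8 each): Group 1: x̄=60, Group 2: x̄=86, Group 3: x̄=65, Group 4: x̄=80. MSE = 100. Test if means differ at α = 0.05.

Grand mean = 72.75. SS_between = 3606.0, MS_between = 1202.0. F = 12.02, F_crit ≈ 2.947. Reject H₀.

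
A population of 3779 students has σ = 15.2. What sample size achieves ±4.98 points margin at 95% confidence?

Without FPC: n₀ = (1.96×15.2/4.98)² = 35.788. With FPC: n = n₀N/(n₀+N-1) = 35.5 → n = 36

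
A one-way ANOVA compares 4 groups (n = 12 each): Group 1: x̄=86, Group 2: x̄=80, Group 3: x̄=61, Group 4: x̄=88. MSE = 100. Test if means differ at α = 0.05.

Grand mean = 78.75. SS_between = 5457.0, MS_between = 1819.0. F = 18.19, F_crit ≈ 2.816. Reject H₀.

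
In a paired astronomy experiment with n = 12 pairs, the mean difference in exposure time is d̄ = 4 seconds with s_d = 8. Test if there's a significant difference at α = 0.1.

t = d̄/(s_d/√n) = 4/(8/√12) = 1.732. df = 11, critical t = ±1.796. Fail to reject H₀.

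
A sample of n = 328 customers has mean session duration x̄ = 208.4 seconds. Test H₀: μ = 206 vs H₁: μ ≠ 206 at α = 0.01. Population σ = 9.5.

z = (x̄ - μ₀)/(σ/√n) = (208.4 - 206)/(9.5/√328) = 4.575. Critical value: ±2.576. Since |4.575| > 2.576, Reject H₀.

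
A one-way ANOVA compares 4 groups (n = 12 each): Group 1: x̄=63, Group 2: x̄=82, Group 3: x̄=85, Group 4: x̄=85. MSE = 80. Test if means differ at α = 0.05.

Grand mean = 78.75. SS_between = 4041.0, MS_between = 1347.0. F = 16.837, F_crit ≈ 2.816. Reject H₀.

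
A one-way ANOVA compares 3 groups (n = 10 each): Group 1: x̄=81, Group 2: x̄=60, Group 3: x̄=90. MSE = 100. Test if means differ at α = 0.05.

Grand mean = 77.0. SS_between = 4740.0, MS_between = 2370.0. F = 23.7, F_crit ≈ 3.354. Reject H₀.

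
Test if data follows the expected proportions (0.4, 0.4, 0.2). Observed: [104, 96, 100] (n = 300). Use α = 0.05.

Expected: [120.0, 120.0, 60.0]. χ² = 33.6. df = 2, critical = 5.991. Reject H₀.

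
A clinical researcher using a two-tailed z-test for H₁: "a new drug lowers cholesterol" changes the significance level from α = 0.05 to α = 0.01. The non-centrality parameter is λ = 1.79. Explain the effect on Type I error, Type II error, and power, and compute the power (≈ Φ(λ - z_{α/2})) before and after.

Decreasing α from 0.05 to 0.01:
• Type I error rate decreases (α is the Type I rate by definition).
• Critical value moves from z_{α/2} = 1.96 to 2.576, so power = Φ(λ - z_{α/2}) goes from Φ(1.79 - 1.96) = 0.433 to Φ(1.79 - 2.576) = 0.216.
• Type II error rate β = 1 - power therefore increases (0.567 → 0.784).
Appropriate when false positives are costly — here, approving an ineffective drug — patients take a useless medication and may skip effective alternatives.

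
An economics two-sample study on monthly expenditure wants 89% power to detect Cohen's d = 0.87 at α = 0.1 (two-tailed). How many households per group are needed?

z_{α/2} = 1.645, z_β = Φ⁻¹(0.89) = 1.227. For large effect (d = 0.87): n per group = 2(z_{α/2} + z_β)²/d² = 2(1.645 + 1.227)²/0.87² = 21.8 → 22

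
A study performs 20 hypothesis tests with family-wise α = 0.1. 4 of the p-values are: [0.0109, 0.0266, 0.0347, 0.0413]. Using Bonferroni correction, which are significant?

Bonferroni α = 0.1/20 = 0.005. None of the given p-values are significant.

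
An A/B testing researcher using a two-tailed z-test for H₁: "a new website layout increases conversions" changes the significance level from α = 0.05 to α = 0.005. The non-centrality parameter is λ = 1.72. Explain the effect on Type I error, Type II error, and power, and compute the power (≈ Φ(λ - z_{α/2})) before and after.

Decreasing α from 0.05 to 0.005:
• Type I error rate decreases (α is the Type I rate by definition).
• Critical value moves from z_{α/2} = 1.96 to 2.807, so power = Φ(λ - z_{α/2}) goes from Φ(1.72 - 1.96) = 0.405 to Φ(1.72 - 2.807) = 0.139.
• Type II error rate β = 1 - power therefore increases (0.595 → 0.861).
Appropriate when false positives are costly — here, rolling out a layout that doesn't actually help — wasted engineering effort.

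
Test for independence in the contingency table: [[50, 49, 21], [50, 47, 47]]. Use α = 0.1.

χ² = 7.866. df = 2, critical = 4.605. Reject H₀. Variables are dependent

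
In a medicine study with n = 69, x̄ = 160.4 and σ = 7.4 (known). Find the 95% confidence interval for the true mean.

CI = x̄ ± z*(σ/√n) = 160.4 ± 1.96(7.4/√69) = 160.4 ± 1.75 = (158.65, 162.15)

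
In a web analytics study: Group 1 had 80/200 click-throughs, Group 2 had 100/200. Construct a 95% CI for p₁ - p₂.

p̂₁ = 0.4, p̂₂ = 0.5. Difference = -0.1. CI = (-0.197, -0.003)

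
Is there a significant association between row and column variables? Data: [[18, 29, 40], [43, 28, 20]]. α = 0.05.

χ² = 16.849. df = 2, critical = 5.991. Reject H₀. Variables are dependent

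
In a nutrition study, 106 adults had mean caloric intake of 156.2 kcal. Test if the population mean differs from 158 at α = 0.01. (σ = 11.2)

z = (x̄ - μ₀)/(σ/√n) = (156.2 - 158)/(11.2/√106) = -1.655. Critical value: ±2.576. Since |-1.655| ≤ 2.576, Fail to reject H₀.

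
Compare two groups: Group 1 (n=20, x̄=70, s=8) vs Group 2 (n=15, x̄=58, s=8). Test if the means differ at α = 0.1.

Pooled sp = 8.0. t = 4.392, df = 33. Critical t = ±1.692. Reject H₀.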